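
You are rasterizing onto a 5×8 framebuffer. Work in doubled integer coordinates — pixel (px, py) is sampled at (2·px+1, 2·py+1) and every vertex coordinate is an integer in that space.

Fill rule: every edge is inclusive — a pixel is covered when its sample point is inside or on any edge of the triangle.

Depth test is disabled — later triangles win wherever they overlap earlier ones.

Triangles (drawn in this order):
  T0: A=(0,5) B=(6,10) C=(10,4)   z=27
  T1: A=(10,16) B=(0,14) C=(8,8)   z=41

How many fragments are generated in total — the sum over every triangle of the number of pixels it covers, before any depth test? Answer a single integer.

T0:
  2·area = 56  (B↔C swapped to make it positive)
  edge (0, 5)→(10, 4): d=(10,-1) inclusive
  edge (10, 4)→(6, 10): d=(-4,6) inclusive
  edge (6, 10)→(0, 5): d=(-6,-5) inclusive
    (0,2)@(1, 5): e=[1,50,5] → X
    (1,2)@(3, 5): e=[3,38,15] → X
    (2,2)@(5, 5): e=[5,26,25] → X
    (3,2)@(7, 5): e=[7,14,35] → X
    (4,2)@(9, 5): e=[9,2,45] → X
    (0,3)@(1, 7): e=[21,42,-7] → .
    (1,3)@(3, 7): e=[23,30,3] → X
    (4,3)@(9, 7): e=[29,-6,33] → .
    (1,4)@(3, 9): e=[43,22,-9] → .
    (2,4)@(5, 9): e=[45,10,1] → X
    (3,4)@(7, 9): e=[47,-2,11] → .
    (2,5)@(5, 11): e=[65,2,-11] → .
  covered (9 px):
    . . . . .
    . . . . .
    X X X X X
    . X X X .
    . . X . .
    . . . . .
    . . . . .
    . . . . .
T1:
  2·area = 76
  edge (10, 16)→(0, 14): d=(-10,-2) inclusive
  edge (0, 14)→(8, 8): d=(8,-6) inclusive
  edge (8, 8)→(10, 16): d=(2,8) inclusive
    (3,4)@(7, 9): e=[64,2,10] → X
    (4,4)@(9, 9): e=[68,14,-6] → .
    (2,5)@(5, 11): e=[40,6,30] → X
    (4,5)@(9, 11): e=[48,30,-2] → .
    (1,6)@(3, 13): e=[16,10,50] → X
    (4,6)@(9, 13): e=[28,46,2] → X
    (1,7)@(3, 15): e=[-4,26,54] → .
    (2,7)@(5, 15): e=[0,38,38] → X  [on edge]
  covered (10 px):
    . . . . .
    . . . . .
    . . . . .
    . . . . .
    . . . X .
    . . X X .
    . X X X X
    . . X X X

Result: 19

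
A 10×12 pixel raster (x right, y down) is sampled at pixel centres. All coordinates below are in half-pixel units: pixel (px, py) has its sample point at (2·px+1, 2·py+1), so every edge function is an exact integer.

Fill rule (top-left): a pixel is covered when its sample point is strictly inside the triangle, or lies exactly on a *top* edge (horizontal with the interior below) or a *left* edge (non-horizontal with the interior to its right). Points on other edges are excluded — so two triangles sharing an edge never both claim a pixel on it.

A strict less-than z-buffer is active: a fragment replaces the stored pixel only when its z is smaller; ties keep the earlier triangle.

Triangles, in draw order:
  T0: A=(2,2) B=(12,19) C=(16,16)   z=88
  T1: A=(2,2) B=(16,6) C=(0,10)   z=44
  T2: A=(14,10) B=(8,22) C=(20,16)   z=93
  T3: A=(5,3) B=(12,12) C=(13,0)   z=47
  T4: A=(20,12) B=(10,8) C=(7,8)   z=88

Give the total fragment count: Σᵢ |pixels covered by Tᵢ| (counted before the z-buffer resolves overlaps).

T0:
  2·area = 98  (B↔C swapped to make it positive)
  edge (2, 2)→(16, 16): d=(14,14) right/bottom  bias=-1
  edge (16, 16)→(12, 19): d=(-4,3) right/bottom  bias=-1
  edge (12, 19)→(2, 2): d=(-10,-17) top-left  bias=+0
    (0,0)@(1, 1): e=[0,105,-7] → .  [on edge]
    (1,1)@(3, 3): e=[0,91,7] → .  [on edge]
    (2,2)@(5, 5): e=[0,77,21] → .  [on edge]
    (2,3)@(5, 7): e=[28,69,1] → X
    (3,3)@(7, 7): e=[0,63,35] → .  [on edge]
    (2,4)@(5, 9): e=[56,61,-19] → .
    (3,4)@(7, 9): e=[28,55,15] → X
    (4,4)@(9, 9): e=[0,49,49] → .  [on edge]
    (3,5)@(7, 11): e=[56,47,-5] → .
    (4,5)@(9, 11): e=[28,41,29] → X
    (5,5)@(11, 11): e=[0,35,63] → .  [on edge]
    (4,6)@(9, 13): e=[56,33,9] → X
    (6,6)@(13, 13): e=[0,21,77] → .  [on edge]
    (7,7)@(15, 15): e=[0,7,91] → .  [on edge]
    (8,8)@(17, 17): e=[0,-7,105] → .  [on edge]
    (9,9)@(19, 19): e=[0,-21,119] → .  [on edge]
  covered (9 px):
    . . . . . . . . . .
    . . . . . . . . . .
    . . . . . . . . . .
    . . X . . . . . . .
    . . . X . . . . . .
    . . . . X . . . . .
    . . . . X X . . . .
    . . . . . X X . . .
    . . . . . X X . . .
    . . . . . . . . . .
    . . . . . . . . . .
    . . . . . . . . . .
T1:
  2·area = 120
  edge (2, 2)→(16, 6): d=(14,4) right/bottom  bias=-1
  edge (16, 6)→(0, 10): d=(-16,4) right/bottom  bias=-1
  edge (0, 10)→(2, 2): d=(2,-8) top-left  bias=+0
    (1,1)@(3, 3): e=[10,100,10] → X
    (2,1)@(5, 3): e=[2,92,26] → X
    (3,1)@(7, 3): e=[-6,84,42] → .
    (1,2)@(3, 5): e=[38,68,14] → X
    (3,2)@(7, 5): e=[22,52,46] → X
    (4,2)@(9, 5): e=[14,44,62] → X
    (5,2)@(11, 5): e=[6,36,78] → X
    (6,2)@(13, 5): e=[-2,28,94] → .
    (0,3)@(1, 7): e=[74,44,2] → X
    (6,3)@(13, 7): e=[26,-4,98] → .
    (0,4)@(1, 9): e=[102,12,6] → X
    (2,4)@(5, 9): e=[86,-4,38] → .
  covered (15 px):
    . . . . . . . . . .
    . X X . . . . . . .
    . X X X X X . . . .
    X X X X X X . . . .
    X X . . . . . . . .
    . . . . . . . . . .
    . . . . . . . . . .
    . . . . . . . . . .
    . . . . . . . . . .
    . . . . . . . . . .
    . . . . . . . . . .
    . . . . . . . . . .
T2:
  2·area = 108  (B↔C swapped to make it positive)
  edge (14, 10)→(20, 16): d=(6,6) right/bottom  bias=-1
  edge (20, 16)→(8, 22): d=(-12,6) right/bottom  bias=-1
  edge (8, 22)→(14, 10): d=(6,-12) top-left  bias=+0
    (2,0)@(5, 1): e=[0,270,-162] → .  [on edge]
    (3,1)@(7, 3): e=[0,234,-126] → .  [on edge]
    (4,2)@(9, 5): e=[0,198,-90] → .  [on edge]
    (5,3)@(11, 7): e=[0,162,-54] → .  [on edge]
    (6,4)@(13, 9): e=[0,126,-18] → .  [on edge]
    (7,5)@(15, 11): e=[0,90,18] → .  [on edge]
    (6,6)@(13, 13): e=[24,78,6] → X
    (7,6)@(15, 13): e=[12,66,30] → X
    (8,6)@(17, 13): e=[0,54,54] → .  [on edge]
    (6,7)@(13, 15): e=[36,54,18] → X
    (8,7)@(17, 15): e=[12,30,66] → X
    (9,7)@(19, 15): e=[0,18,90] → .  [on edge]
  covered (12 px):
    . . . . . . . . . .
    . . . . . . . . . .
    . . . . . . . . . .
    . . . . . . . . . .
    . . . . . . . . . .
    . . . . . . . . . .
    . . . . . . X X . .
    . . . . . . X X X .
    . . . . . X X X X .
    . . . . . X X . . .
    . . . . X . . . . .
    . . . . . . . . . .
T3:
  2·area = 93  (B↔C swapped to make it positive)
  edge (5, 3)→(13, 0): d=(8,-3) top-left  bias=+0
  edge (13, 0)→(12, 12): d=(-1,12) right/bottom  bias=-1
  edge (12, 12)→(5, 3): d=(-7,-9) top-left  bias=+0
    (5,0)@(11, 1): e=[2,23,68] → X
    (6,0)@(13, 1): e=[8,-1,86] → .
    (2,1)@(5, 3): e=[0,93,0] → X  [on edge]
    (3,1)@(7, 3): e=[6,69,18] → X
    (4,1)@(9, 3): e=[12,45,36] → X
    (6,1)@(13, 3): e=[24,-3,72] → .
    (2,2)@(5, 5): e=[16,91,-14] → .
    (3,2)@(7, 5): e=[22,67,4] → X
    (6,2)@(13, 5): e=[40,-5,58] → .
    (3,3)@(7, 7): e=[38,65,-10] → .
    (4,3)@(9, 7): e=[44,41,8] → X
    (6,3)@(13, 7): e=[56,-7,44] → .
    (9,10)@(19, 21): e=[186,-93,0] → .  [on edge]
  covered (11 px):
    . . . . . X . . . .
    . . X X X X . . . .
    . . . X X X . . . .
    . . . . X X . . . .
    . . . . . X . . . .
    . . . . . . . . . .
    . . . . . . . . . .
    . . . . . . . . . .
    . . . . . . . . . .
    . . . . . . . . . .
    . . . . . . . . . .
    . . . . . . . . . .
T4:
  2·area = 12  (B↔C swapped to make it positive)
  edge (20, 12)→(7, 8): d=(-13,-4) top-left  bias=+0
  edge (7, 8)→(10, 8): d=(3,0) top-left  bias=+0
  edge (10, 8)→(20, 12): d=(10,4) right/bottom  bias=-1
    (5,4)@(11, 9): e=[3,3,6] → X
    (6,4)@(13, 9): e=[11,3,-2] → .
    (5,5)@(11, 11): e=[-23,9,26] → .
    (8,5)@(17, 11): e=[1,9,2] → X
    (9,5)@(19, 11): e=[9,9,-6] → .
    (8,6)@(17, 13): e=[-25,15,22] → .
  covered (2 px):
    . . . . . . . . . .
    . . . . . . . . . .
    . . . . . . . . . .
    . . . . . . . . . .
    . . . . . X . . . .
    . . . . . . . . X .
    . . . . . . . . . .
    . . . . . . . . . .
    . . . . . . . . . .
    . . . . . . . . . .
    . . . . . . . . . .
    . . . . . . . . . .

Final: 49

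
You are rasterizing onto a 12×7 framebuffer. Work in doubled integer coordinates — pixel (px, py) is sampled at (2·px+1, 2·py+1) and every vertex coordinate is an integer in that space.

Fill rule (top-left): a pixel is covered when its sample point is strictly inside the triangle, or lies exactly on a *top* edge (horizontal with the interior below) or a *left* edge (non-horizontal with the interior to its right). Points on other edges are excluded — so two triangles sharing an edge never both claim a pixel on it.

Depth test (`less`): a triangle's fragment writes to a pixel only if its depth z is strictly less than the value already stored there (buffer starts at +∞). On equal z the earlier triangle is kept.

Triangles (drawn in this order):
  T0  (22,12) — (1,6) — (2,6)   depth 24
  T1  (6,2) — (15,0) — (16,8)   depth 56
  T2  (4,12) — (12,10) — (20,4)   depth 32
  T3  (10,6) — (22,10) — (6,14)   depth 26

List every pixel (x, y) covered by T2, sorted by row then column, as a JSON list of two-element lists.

T0:
  2·area = 6
  edge (22, 12)→(1, 6): d=(-21,-6) top-left  bias=+0
  edge (1, 6)→(2, 6): d=(1,0) top-left  bias=+0
  edge (2, 6)→(22, 12): d=(20,6) right/bottom  bias=-1
    (2,3)@(5, 7): e=[3,1,2] → █
    (3,3)@(7, 7): e=[15,1,-10] → ·
    (2,4)@(5, 9): e=[-39,3,42] → ·
  covered (1 px):
    · · · · · · · · · · · ·
    · · · · · · · · · · · ·
    · · · · · · · · · · · ·
    · · █ · · · · · · · · ·
    · · · · · · · · · · · ·
    · · · · · · · · · · · ·
    · · · · · · · · · · · ·
T1:
  2·area = 74
  edge (6, 2)→(15, 0): d=(9,-2) top-left  bias=+0
  edge (15, 0)→(16, 8): d=(1,8) right/bottom  bias=-1
  edge (16, 8)→(6, 2): d=(-10,-6) top-left  bias=+0
    (5,0)@(11, 1): e=[1,33,40] → █
    (6,0)@(13, 1): e=[5,17,52] → █
    (7,0)@(15, 1): e=[9,1,64] → █
    (8,0)@(17, 1): e=[13,-15,76] → ·
    (4,1)@(9, 3): e=[15,51,8] → █
    (8,1)@(17, 3): e=[31,-13,56] → ·
    (4,2)@(9, 5): e=[33,53,-12] → ·
    (5,2)@(11, 5): e=[37,37,0] → █  [on edge]
    (8,2)@(17, 5): e=[49,-11,36] → ·
    (5,3)@(11, 7): e=[55,39,-20] → ·
    (6,3)@(13, 7): e=[59,23,-8] → ·
    (7,3)@(15, 7): e=[63,7,4] → █
    (10,5)@(21, 11): e=[111,-37,0] → ·  [on edge]
  covered (11 px):
    · · · · · █ █ █ · · · ·
    · · · · █ █ █ █ · · · ·
    · · · · · █ █ █ · · · ·
    · · · · · · · █ · · · ·
    · · · · · · · · · · · ·
    · · · · · · · · · · · ·
    · · · · · · · · · · · ·
T2:
  2·area = 32  (B↔C swapped to make it positive)
  edge (4, 12)→(20, 4): d=(16,-8) top-left  bias=+0
  edge (20, 4)→(12, 10): d=(-8,6) right/bottom  bias=-1
  edge (12, 10)→(4, 12): d=(-8,2) right/bottom  bias=-1
    (7,3)@(15, 7): e=[8,6,18] → █
    (8,3)@(17, 7): e=[24,-6,14] → ·
    (5,4)@(11, 9): e=[8,14,10] → █
    (6,4)@(13, 9): e=[24,2,6] → █
    (7,4)@(15, 9): e=[40,-10,2] → ·
    (3,5)@(7, 11): e=[8,22,2] → █
    (4,5)@(9, 11): e=[24,10,-2] → ·
    (5,5)@(11, 11): e=[40,-2,-6] → ·
    (6,5)@(13, 11): e=[56,-14,-10] → ·
    (3,6)@(7, 13): e=[40,6,-14] → ·
  covered (4 px):
    · · · · · · · · · · · ·
    · · · · · · · · · · · ·
    · · · · · · · · · · · ·
    · · · · · · · █ · · · ·
    · · · · · █ █ · · · · ·
    · · · █ · · · · · · · ·
    · · · · · · · · · · · ·
T3:
  2·area = 112
  edge (10, 6)→(22, 10): d=(12,4) right/bottom  bias=-1
  edge (22, 10)→(6, 14): d=(-16,4) right/bottom  bias=-1
  edge (6, 14)→(10, 6): d=(4,-8) top-left  bias=+0
    (0,1)@(1, 3): e=[0,196,-84] → ·  [on edge]
    (3,2)@(7, 5): e=[0,140,-28] → ·  [on edge]
    (5,3)@(11, 7): e=[8,92,12] → █
    (6,3)@(13, 7): e=[0,84,28] → ·  [on edge]
    (4,4)@(9, 9): e=[40,68,4] → █
    (6,4)@(13, 9): e=[24,52,36] → █
    (7,4)@(15, 9): e=[16,44,52] → █
    (8,4)@(17, 9): e=[8,36,68] → █
    (9,4)@(19, 9): e=[0,28,84] → ·  [on edge]
    (4,5)@(9, 11): e=[64,36,12] → █
    (9,5)@(19, 11): e=[24,-4,92] → ·
    (3,6)@(7, 13): e=[96,12,4] → █
  covered (13 px):
    · · · · · · · · · · · ·
    · · · · · · · · · · · ·
    · · · · · · · · · · · ·
    · · · · · █ · · · · · ·
    · · · · █ █ █ █ █ · · ·
    · · · · █ █ █ █ █ · · ·
    · · · █ █ · · · · · · ·

Result: [[7,3],[5,4],[6,4],[3,5]]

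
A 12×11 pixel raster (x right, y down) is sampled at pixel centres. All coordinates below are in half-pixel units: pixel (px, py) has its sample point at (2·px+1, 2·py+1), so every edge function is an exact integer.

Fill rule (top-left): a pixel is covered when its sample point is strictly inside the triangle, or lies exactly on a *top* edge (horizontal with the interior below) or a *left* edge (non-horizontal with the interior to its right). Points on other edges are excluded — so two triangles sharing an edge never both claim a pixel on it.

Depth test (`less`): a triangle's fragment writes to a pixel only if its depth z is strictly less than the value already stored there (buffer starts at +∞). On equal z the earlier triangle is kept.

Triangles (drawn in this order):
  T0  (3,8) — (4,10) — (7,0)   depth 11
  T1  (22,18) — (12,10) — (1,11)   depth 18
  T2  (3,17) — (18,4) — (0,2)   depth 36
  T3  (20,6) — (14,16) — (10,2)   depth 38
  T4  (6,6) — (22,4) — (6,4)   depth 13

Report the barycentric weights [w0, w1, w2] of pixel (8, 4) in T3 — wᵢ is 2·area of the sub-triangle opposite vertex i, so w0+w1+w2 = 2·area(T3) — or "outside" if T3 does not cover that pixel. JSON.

T0:
  2·area = 16  (B↔C swapped to make it positive)
  edge (3, 8)→(7, 0): d=(4,-8) top-left  bias=+0
  edge (7, 0)→(4, 10): d=(-3,10) right/bottom  bias=-1
  edge (4, 10)→(3, 8): d=(-1,-2) top-left  bias=+0
    (2,2)@(5, 5): e=[4,5,7] → #
    (3,2)@(7, 5): e=[20,-15,11] → ·
    (2,3)@(5, 7): e=[12,-1,5] → ·
  covered (1 px):
    · · · · · · · · · · · ·
    · · · · · · · · · · · ·
    · · # · · · · · · · · ·
    · · · · · · · · · · · ·
    · · · · · · · · · · · ·
    · · · · · · · · · · · ·
    · · · · · · · · · · · ·
    · · · · · · · · · · · ·
    · · · · · · · · · · · ·
    · · · · · · · · · · · ·
    · · · · · · · · · · · ·
T1:
  2·area = 98  (B↔C swapped to make it positive)
  edge (22, 18)→(1, 11): d=(-21,-7) top-left  bias=+0
  edge (1, 11)→(12, 10): d=(11,-1) top-left  bias=+0
  edge (12, 10)→(22, 18): d=(10,8) right/bottom  bias=-1
    (11,4)@(23, 9): e=[196,0,-98] → ·  [on edge]
    (0,5)@(1, 11): e=[0,0,98] → #  [on edge]
    (1,5)@(3, 11): e=[14,2,82] → #
    (2,5)@(5, 11): e=[28,4,66] → #
    (3,5)@(7, 11): e=[42,6,50] → #
    (4,5)@(9, 11): e=[56,8,34] → #
    (5,5)@(11, 11): e=[70,10,18] → #
    (6,5)@(13, 11): e=[84,12,2] → #
    (7,5)@(15, 11): e=[98,14,-14] → ·
    (0,6)@(1, 13): e=[-42,22,118] → ·
    (1,6)@(3, 13): e=[-28,24,102] → ·
    (2,6)@(5, 13): e=[-14,26,86] → ·
    (3,6)@(7, 13): e=[0,28,70] → #  [on edge]
    (6,7)@(13, 15): e=[0,56,42] → #  [on edge]
    (9,8)@(19, 17): e=[0,84,14] → #  [on edge]
  covered (16 px):
    · · · · · · · · · · · ·
    · · · · · · · · · · · ·
    · · · · · · · · · · · ·
    · · · · · · · · · · · ·
    · · · · · · · · · · · ·
    # # # # # # # · · · · ·
    · · · # # # # # · · · ·
    · · · · · · # # # · · ·
    · · · · · · · · · # · ·
    · · · · · · · · · · · ·
    · · · · · · · · · · · ·
T2:
  2·area = 264  (B↔C swapped to make it positive)
  edge (3, 17)→(0, 2): d=(-3,-15) top-left  bias=+0
  edge (0, 2)→(18, 4): d=(18,2) right/bottom  bias=-1
  edge (18, 4)→(3, 17): d=(-15,13) right/bottom  bias=-1
    (0,1)@(1, 3): e=[12,16,236] → #
    (1,1)@(3, 3): e=[42,12,210] → #
    (2,1)@(5, 3): e=[72,8,184] → #
    (3,1)@(7, 3): e=[102,4,158] → #
    (4,1)@(9, 3): e=[132,0,132] → ·  [on edge]
    (0,2)@(1, 5): e=[6,52,206] → #
    (4,2)@(9, 5): e=[126,36,102] → #
    (5,2)@(11, 5): e=[156,32,76] → #
    (6,2)@(13, 5): e=[186,28,50] → #
    (7,2)@(15, 5): e=[216,24,24] → #
    (8,2)@(17, 5): e=[246,20,-2] → ·
    (0,3)@(1, 7): e=[0,88,176] → #  [on edge]
    (1,8)@(3, 17): e=[0,264,0] → ·  [on edge]
  covered (33 px):
    · · · · · · · · · · · ·
    # # # # · · · · · · · ·
    # # # # # # # # · · · ·
    # # # # # # # · · · · ·
    · # # # # # · · · · · ·
    · # # # # · · · · · · ·
    · # # # · · · · · · · ·
    · # # · · · · · · · · ·
    · · · · · · · · · · · ·
    · · · · · · · · · · · ·
    · · · · · · · · · · · ·
T3:
  2·area = 124
  edge (20, 6)→(14, 16): d=(-6,10) right/bottom  bias=-1
  edge (14, 16)→(10, 2): d=(-4,-14) top-left  bias=+0
  edge (10, 2)→(20, 6): d=(10,4) right/bottom  bias=-1
    (11,0)@(23, 1): e=[0,186,-62] → ·  [on edge]
    (5,1)@(11, 3): e=[108,10,6] → #
    (6,1)@(13, 3): e=[88,38,-2] → ·
    (5,2)@(11, 5): e=[96,2,26] → #
    (6,2)@(13, 5): e=[76,30,18] → #
    (7,2)@(15, 5): e=[56,58,10] → #
    (8,2)@(17, 5): e=[36,86,2] → #
    (9,2)@(19, 5): e=[16,114,-6] → ·
    (5,3)@(11, 7): e=[84,-6,46] → ·
    (6,3)@(13, 7): e=[64,22,38] → #
    (9,3)@(19, 7): e=[4,106,14] → #
    (10,3)@(21, 7): e=[-16,134,6] → ·
    (8,5)@(17, 11): e=[0,62,62] → ·  [on edge]
    (5,10)@(11, 21): e=[0,-62,186] → ·  [on edge]
  covered (15 px):
    · · · · · · · · · · · ·
    · · · · · # · · · · · ·
    · · · · · # # # # · · ·
    · · · · · · # # # # · ·
    · · · · · · # # # · · ·
    · · · · · · # # · · · ·
    · · · · · · · # · · · ·
    · · · · · · · · · · · ·
    · · · · · · · · · · · ·
    · · · · · · · · · · · ·
    · · · · · · · · · · · ·
T4:
  2·area = 32  (B↔C swapped to make it positive)
  edge (6, 6)→(6, 4): d=(0,-2) top-left  bias=+0
  edge (6, 4)→(22, 4): d=(16,0) top-left  bias=+0
  edge (22, 4)→(6, 6): d=(-16,2) right/bottom  bias=-1
    (3,2)@(7, 5): e=[2,16,14] → #
    (4,2)@(9, 5): e=[6,16,10] → #
    (5,2)@(11, 5): e=[10,16,6] → #
    (6,2)@(13, 5): e=[14,16,2] → #
    (7,2)@(15, 5): e=[18,16,-2] → ·
    (3,3)@(7, 7): e=[2,48,-18] → ·
    (4,3)@(9, 7): e=[6,48,-22] → ·
    (5,3)@(11, 7): e=[10,48,-26] → ·
    (6,3)@(13, 7): e=[14,48,-30] → ·
  covered (4 px):
    · · · · · · · · · · · ·
    · · · · · · · · · · · ·
    · · · # # # # · · · · ·
    · · · · · · · · · · · ·
    · · · · · · · · · · · ·
    · · · · · · · · · · · ·
    · · · · · · · · · · · ·
    · · · · · · · · · · · ·
    · · · · · · · · · · · ·
    · · · · · · · · · · · ·
    · · · · · · · · · · · ·

Final: [70,42,12]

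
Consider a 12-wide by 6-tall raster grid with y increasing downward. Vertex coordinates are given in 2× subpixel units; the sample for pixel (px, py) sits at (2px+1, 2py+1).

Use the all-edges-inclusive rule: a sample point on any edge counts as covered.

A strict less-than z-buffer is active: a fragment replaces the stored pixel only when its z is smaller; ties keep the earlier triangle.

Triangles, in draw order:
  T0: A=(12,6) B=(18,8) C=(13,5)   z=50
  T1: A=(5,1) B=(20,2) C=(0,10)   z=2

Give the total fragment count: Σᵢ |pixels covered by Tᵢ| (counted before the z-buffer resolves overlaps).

T0:
  2·area = 8  (B↔C swapped to make it positive)
  edge (12, 6)→(13, 5): d=(1,-1) inclusive
  edge (13, 5)→(18, 8): d=(5,3) inclusive
  edge (18, 8)→(12, 6): d=(-6,-2) inclusive
    (8,0)@(17, 1): e=[0,-32,40] → ·  [on edge]
    (1,1)@(3, 3): e=[-12,20,0] → ·  [on edge]
    (7,1)@(15, 3): e=[0,-16,24] → ·  [on edge]
    (4,2)@(9, 5): e=[-4,12,0] → ·  [on edge]
    (6,2)@(13, 5): e=[0,0,8] → #  [on edge]
    (7,2)@(15, 5): e=[2,-6,12] → ·
    (5,3)@(11, 7): e=[0,16,-8] → ·  [on edge]
    (6,3)@(13, 7): e=[2,10,-4] → ·
    (7,3)@(15, 7): e=[4,4,0] → #  [on edge]
    (8,3)@(17, 7): e=[6,-2,4] → ·
    (4,4)@(9, 9): e=[0,32,-24] → ·  [on edge]
    (7,4)@(15, 9): e=[6,14,-12] → ·
    (10,4)@(21, 9): e=[12,-4,0] → ·  [on edge]
    (3,5)@(7, 11): e=[0,48,-40] → ·  [on edge]
    (11,5)@(23, 11): e=[16,0,-8] → ·  [on edge]
  covered (2 px):
    · · · · · · · · · · · ·
    · · · · · · · · · · · ·
    · · · · · · # · · · · ·
    · · · · · · · # · · · ·
    · · · · · · · · · · · ·
    · · · · · · · · · · · ·
T1:
  2·area = 140
  edge (5, 1)→(20, 2): d=(15,1) inclusive
  edge (20, 2)→(0, 10): d=(-20,8) inclusive
  edge (0, 10)→(5, 1): d=(5,-9) inclusive
    (2,0)@(5, 1): e=[0,140,0] → #  [on edge]
    (3,0)@(7, 1): e=[-2,124,18] → ·
    (2,1)@(5, 3): e=[30,100,10] → #
    (3,1)@(7, 3): e=[28,84,28] → #
    (4,1)@(9, 3): e=[26,68,46] → #
    (5,1)@(11, 3): e=[24,52,64] → #
    (6,1)@(13, 3): e=[22,36,82] → #
    (7,1)@(15, 3): e=[20,20,100] → #
    (8,1)@(17, 3): e=[18,4,118] → #
    (9,1)@(19, 3): e=[16,-12,136] → ·
    (1,2)@(3, 5): e=[62,76,2] → #
    (6,2)@(13, 5): e=[52,-4,92] → ·
  covered (17 px):
    · · # · · · · · · · · ·
    · · # # # # # # # · · ·
    · # # # # # · · · · · ·
    · # # # · · · · · · · ·
    # · · · · · · · · · · ·
    · · · · · · · · · · · ·

Answer: 19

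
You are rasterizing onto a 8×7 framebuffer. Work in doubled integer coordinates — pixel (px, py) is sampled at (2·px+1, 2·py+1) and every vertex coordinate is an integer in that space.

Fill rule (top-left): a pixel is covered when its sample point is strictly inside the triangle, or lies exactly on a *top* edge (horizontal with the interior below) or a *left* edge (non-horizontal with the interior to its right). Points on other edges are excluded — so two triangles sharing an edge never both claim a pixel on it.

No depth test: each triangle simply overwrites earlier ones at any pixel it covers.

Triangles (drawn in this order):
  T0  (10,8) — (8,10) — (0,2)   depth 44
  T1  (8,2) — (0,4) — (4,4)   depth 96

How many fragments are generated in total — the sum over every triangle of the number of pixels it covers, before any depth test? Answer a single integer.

T0:
  2·area = 32
  edge (10, 8)→(8, 10): d=(-2,2) right/bottom  bias=-1
  edge (8, 10)→(0, 2): d=(-8,-8) top-left  bias=+0
  edge (0, 2)→(10, 8): d=(10,6) right/bottom  bias=-1
    (0,1)@(1, 3): e=[28,0,4] → █  [on edge]
    (1,1)@(3, 3): e=[24,16,-8] → ·
    (7,1)@(15, 3): e=[0,112,-80] → ·  [on edge]
    (0,2)@(1, 5): e=[24,-16,24] → ·
    (1,2)@(3, 5): e=[20,0,12] → █  [on edge]
    (2,2)@(5, 5): e=[16,16,0] → ·  [on edge]
    (6,2)@(13, 5): e=[0,80,-48] → ·  [on edge]
    (1,3)@(3, 7): e=[16,-16,32] → ·
    (2,3)@(5, 7): e=[12,0,20] → █  [on edge]
    (3,3)@(7, 7): e=[8,16,8] → █
    (4,3)@(9, 7): e=[4,32,-4] → ·
    (5,3)@(11, 7): e=[0,48,-16] → ·  [on edge]
    (3,4)@(7, 9): e=[4,0,28] → █  [on edge]
    (4,4)@(9, 9): e=[0,16,16] → ·  [on edge]
    (3,5)@(7, 11): e=[0,-16,48] → ·  [on edge]
    (4,5)@(9, 11): e=[-4,0,36] → ·  [on edge]
    (7,5)@(15, 11): e=[-16,48,0] → ·  [on edge]
    (2,6)@(5, 13): e=[0,-48,80] → ·  [on edge]
    (5,6)@(11, 13): e=[-12,0,44] → ·  [on edge]
  covered (5 px):
    · · · · · · · ·
    █ · · · · · · ·
    · █ · · · · · ·
    · · █ █ · · · ·
    · · · █ · · · ·
    · · · · · · · ·
    · · · · · · · ·
T1:
  2·area = 8  (B↔C swapped to make it positive)
  edge (8, 2)→(4, 4): d=(-4,2) right/bottom  bias=-1
  edge (4, 4)→(0, 4): d=(-4,0) right/bottom  bias=-1
  edge (0, 4)→(8, 2): d=(8,-2) top-left  bias=+0
    (2,1)@(5, 3): e=[2,4,2] → █
    (3,1)@(7, 3): e=[-2,4,6] → ·
    (2,2)@(5, 5): e=[-6,-4,18] → ·
  covered (1 px):
    · · · · · · · ·
    · · █ · · · · ·
    · · · · · · · ·
    · · · · · · · ·
    · · · · · · · ·
    · · · · · · · ·
    · · · · · · · ·

Result: 6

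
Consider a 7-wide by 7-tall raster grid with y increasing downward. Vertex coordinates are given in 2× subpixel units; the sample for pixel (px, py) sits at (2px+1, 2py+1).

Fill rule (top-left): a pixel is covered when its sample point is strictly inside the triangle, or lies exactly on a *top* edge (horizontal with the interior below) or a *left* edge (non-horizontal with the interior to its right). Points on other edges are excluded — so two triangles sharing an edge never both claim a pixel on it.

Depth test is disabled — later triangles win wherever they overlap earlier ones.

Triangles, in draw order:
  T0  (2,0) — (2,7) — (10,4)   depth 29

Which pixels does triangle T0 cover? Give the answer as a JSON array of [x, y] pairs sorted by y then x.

T0:
  2·area = 56  (B↔C swapped to make it positive)
  edge (2, 0)→(10, 4): d=(8,4) right/bottom  bias=-1
  edge (10, 4)→(2, 7): d=(-8,3) right/bottom  bias=-1
  edge (2, 7)→(2, 0): d=(0,-7) top-left  bias=+0
    (1,0)@(3, 1): e=[4,45,7] → █
    (2,0)@(5, 1): e=[-4,39,21] → ·
    (1,1)@(3, 3): e=[20,29,7] → █
    (2,1)@(5, 3): e=[12,23,21] → █
    (3,1)@(7, 3): e=[4,17,35] → █
    (4,1)@(9, 3): e=[-4,11,49] → ·
    (1,2)@(3, 5): e=[36,13,7] → █
    (4,2)@(9, 5): e=[12,-5,49] → ·
    (1,3)@(3, 7): e=[52,-3,7] → ·
    (2,3)@(5, 7): e=[44,-9,21] → ·
    (3,3)@(7, 7): e=[36,-15,35] → ·
  covered (7 px):
    · █ · · · · ·
    · █ █ █ · · ·
    · █ █ █ · · ·
    · · · · · · ·
    · · · · · · ·
    · · · · · · ·
    · · · · · · ·

Final: [[1,0],[1,1],[2,1],[3,1],[1,2],[2,2],[3,2]]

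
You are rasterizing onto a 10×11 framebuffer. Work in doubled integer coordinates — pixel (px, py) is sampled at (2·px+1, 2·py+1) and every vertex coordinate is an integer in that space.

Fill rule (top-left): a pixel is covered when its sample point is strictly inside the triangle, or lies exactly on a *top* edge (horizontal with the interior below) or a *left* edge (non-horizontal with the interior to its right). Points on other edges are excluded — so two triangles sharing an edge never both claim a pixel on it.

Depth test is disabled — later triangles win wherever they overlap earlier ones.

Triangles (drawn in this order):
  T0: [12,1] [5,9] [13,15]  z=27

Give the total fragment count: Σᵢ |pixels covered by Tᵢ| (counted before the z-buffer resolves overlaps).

T0:
  2·area = 106  (B↔C swapped to make it positive)
  edge (12, 1)→(13, 15): d=(1,14) right/bottom  bias=-1
  edge (13, 15)→(5, 9): d=(-8,-6) top-left  bias=+0
  edge (5, 9)→(12, 1): d=(7,-8) top-left  bias=+0
    (5,1)@(11, 3): e=[16,84,6] → X
    (6,1)@(13, 3): e=[-12,96,22] → .
    (4,2)@(9, 5): e=[46,56,4] → X
    (6,2)@(13, 5): e=[-10,80,36] → .
    (3,3)@(7, 7): e=[76,28,2] → X
    (6,3)@(13, 7): e=[-8,64,50] → .
    (2,4)@(5, 9): e=[106,0,0] → X  [on edge]
    (6,4)@(13, 9): e=[-6,48,64] → .
    (2,5)@(5, 11): e=[108,-16,14] → .
    (3,5)@(7, 11): e=[80,-4,30] → .
    (4,5)@(9, 11): e=[52,8,46] → X
    (6,5)@(13, 11): e=[-4,32,78] → .
    (6,7)@(13, 15): e=[0,0,106] → .  [on edge]
  covered (13 px):
    . . . . . . . . . .
    . . . . . X . . . .
    . . . . X X . . . .
    . . . X X X . . . .
    . . X X X X . . . .
    . . . . X X . . . .
    . . . . . X . . . .
    . . . . . . . . . .
    . . . . . . . . . .
    . . . . . . . . . .
    . . . . . . . . . .

Final: 13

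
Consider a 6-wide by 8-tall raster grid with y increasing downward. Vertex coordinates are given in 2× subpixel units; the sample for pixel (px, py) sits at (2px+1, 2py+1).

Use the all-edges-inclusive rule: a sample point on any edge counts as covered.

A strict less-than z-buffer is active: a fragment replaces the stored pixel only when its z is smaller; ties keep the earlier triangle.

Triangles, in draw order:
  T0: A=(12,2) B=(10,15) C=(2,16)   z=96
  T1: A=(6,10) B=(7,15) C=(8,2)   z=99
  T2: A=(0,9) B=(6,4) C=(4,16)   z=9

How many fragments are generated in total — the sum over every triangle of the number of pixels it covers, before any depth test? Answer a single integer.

T0:
  2·area = 102
  edge (12, 2)→(10, 15): d=(-2,13) inclusive
  edge (10, 15)→(2, 16): d=(-8,1) inclusive
  edge (2, 16)→(12, 2): d=(10,-14) inclusive
    (5,2)@(11, 5): e=[7,79,16] → █
    (4,3)@(9, 7): e=[29,65,8] → █
    (3,4)@(7, 9): e=[51,51,0] → █  [on edge]
    (5,4)@(11, 9): e=[-1,47,56] → ·
    (3,5)@(7, 11): e=[47,35,20] → █
    (5,5)@(11, 11): e=[-5,31,76] → ·
    (2,6)@(5, 13): e=[69,21,12] → █
    (5,6)@(11, 13): e=[-9,15,96] → ·
    (1,7)@(3, 15): e=[91,7,4] → █
    (5,7)@(11, 15): e=[-13,-1,116] → ·
  covered (14 px):
    · · · · · ·
    · · · · · ·
    · · · · · █
    · · · · █ █
    · · · █ █ ·
    · · · █ █ ·
    · · █ █ █ ·
    · █ █ █ █ ·
T1:
  2·area = 18  (B↔C swapped to make it positive)
  edge (6, 10)→(8, 2): d=(2,-8) inclusive
  edge (8, 2)→(7, 15): d=(-1,13) inclusive
  edge (7, 15)→(6, 10): d=(-1,-5) inclusive
    (2,2)@(5, 5): e=[-18,36,0] → ·  [on edge]
    (3,3)@(7, 7): e=[2,8,8] → █
    (4,3)@(9, 7): e=[18,-18,18] → ·
    (3,4)@(7, 9): e=[6,6,6] → █
    (4,4)@(9, 9): e=[22,-20,16] → ·
    (3,5)@(7, 11): e=[10,4,4] → █
    (4,5)@(9, 11): e=[26,-22,14] → ·
    (3,6)@(7, 13): e=[14,2,2] → █
    (4,6)@(9, 13): e=[30,-24,12] → ·
    (3,7)@(7, 15): e=[18,0,0] → █  [on edge]
    (4,7)@(9, 15): e=[34,-26,10] → ·
  covered (5 px):
    · · · · · ·
    · · · · · ·
    · · · · · ·
    · · · █ · ·
    · · · █ · ·
    · · · █ · ·
    · · · █ · ·
    · · · █ · ·
T2:
  2·area = 62
  edge (0, 9)→(6, 4): d=(6,-5) inclusive
  edge (6, 4)→(4, 16): d=(-2,12) inclusive
  edge (4, 16)→(0, 9): d=(-4,-7) inclusive
    (2,2)@(5, 5): e=[1,10,51] → █
    (3,2)@(7, 5): e=[11,-14,65] → ·
    (1,3)@(3, 7): e=[3,30,29] → █
    (3,3)@(7, 7): e=[23,-18,57] → ·
    (0,4)@(1, 9): e=[5,50,7] → █
    (3,4)@(7, 9): e=[35,-22,49] → ·
    (0,5)@(1, 11): e=[17,46,-1] → ·
    (1,5)@(3, 11): e=[27,22,13] → █
    (2,5)@(5, 11): e=[37,-2,27] → ·
    (1,6)@(3, 13): e=[39,18,5] → █
    (2,6)@(5, 13): e=[49,-6,19] → ·
    (1,7)@(3, 15): e=[51,14,-3] → ·
  covered (8 px):
    · · · · · ·
    · · · · · ·
    · · █ · · ·
    · █ █ · · ·
    █ █ █ · · ·
    · █ · · · ·
    · █ · · · ·
    · · · · · ·

Final: 27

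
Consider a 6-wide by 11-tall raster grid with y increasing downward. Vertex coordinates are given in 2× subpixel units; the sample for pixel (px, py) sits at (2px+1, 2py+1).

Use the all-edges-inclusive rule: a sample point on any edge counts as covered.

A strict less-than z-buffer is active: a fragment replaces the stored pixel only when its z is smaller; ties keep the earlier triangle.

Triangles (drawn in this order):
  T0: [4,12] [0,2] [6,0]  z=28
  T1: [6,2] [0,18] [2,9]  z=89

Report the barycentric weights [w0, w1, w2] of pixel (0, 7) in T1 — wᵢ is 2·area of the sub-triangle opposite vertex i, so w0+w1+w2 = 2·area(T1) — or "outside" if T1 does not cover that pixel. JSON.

T0:
  2·area = 68
  edge (4, 12)→(0, 2): d=(-4,-10) inclusive
  edge (0, 2)→(6, 0): d=(6,-2) inclusive
  edge (6, 0)→(4, 12): d=(-2,12) inclusive
    (1,0)@(3, 1): e=[34,0,34] → X  [on edge]
    (2,0)@(5, 1): e=[54,4,10] → X
    (3,0)@(7, 1): e=[74,8,-14] → .
    (0,1)@(1, 3): e=[6,8,54] → X
    (3,1)@(7, 3): e=[66,20,-18] → .
    (0,2)@(1, 5): e=[-2,20,50] → .
    (1,2)@(3, 5): e=[18,24,26] → X
    (3,2)@(7, 5): e=[58,32,-22] → .
    (1,3)@(3, 7): e=[10,36,22] → X
    (2,3)@(5, 7): e=[30,40,-2] → .
    (1,4)@(3, 9): e=[2,48,18] → X
    (2,4)@(5, 9): e=[22,52,-6] → .
  covered (9 px):
    . X X . . .
    X X X . . .
    . X X . . .
    . X . . . .
    . X . . . .
    . . . . . .
    . . . . . .
    . . . . . .
    . . . . . .
    . . . . . .
    . . . . . .
T1:
  2·area = 22
  edge (6, 2)→(0, 18): d=(-6,16) inclusive
  edge (0, 18)→(2, 9): d=(2,-9) inclusive
  edge (2, 9)→(6, 2): d=(4,-7) inclusive
    (1,4)@(3, 9): e=[6,9,7] → X
    (2,4)@(5, 9): e=[-26,27,21] → .
    (1,5)@(3, 11): e=[-6,13,15] → .
    (0,7)@(1, 15): e=[2,3,17] → X
    (1,7)@(3, 15): e=[-30,21,31] → .
    (0,8)@(1, 17): e=[-10,7,25] → .
  covered (2 px):
    . . . . . .
    . . . . . .
    . . . . . .
    . . . . . .
    . X . . . .
    . . . . . .
    . . . . . .
    X . . . . .
    . . . . . .
    . . . . . .
    . . . . . .

Final: [3,17,2]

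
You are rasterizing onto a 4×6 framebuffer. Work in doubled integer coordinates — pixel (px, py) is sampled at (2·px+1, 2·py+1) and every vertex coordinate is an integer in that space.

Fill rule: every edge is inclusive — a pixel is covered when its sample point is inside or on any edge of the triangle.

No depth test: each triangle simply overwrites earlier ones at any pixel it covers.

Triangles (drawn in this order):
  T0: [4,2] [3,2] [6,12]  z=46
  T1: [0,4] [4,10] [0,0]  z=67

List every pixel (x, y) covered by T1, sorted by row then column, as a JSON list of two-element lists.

T0:
  2·area = 10  (B↔C swapped to make it positive)
  edge (4, 2)→(6, 12): d=(2,10) inclusive
  edge (6, 12)→(3, 2): d=(-3,-10) inclusive
  edge (3, 2)→(4, 2): d=(1,0) inclusive
    (2,3)@(5, 7): e=[0,5,5] → #  [on edge]
    (3,3)@(7, 7): e=[-20,25,5] → ·
    (2,4)@(5, 9): e=[4,-1,7] → ·
  covered (1 px):
    · · · ·
    · · · ·
    · · · ·
    · · # ·
    · · · ·
    · · · ·
T1:
  2·area = 16  (B↔C swapped to make it positive)
  edge (0, 4)→(0, 0): d=(0,-4) inclusive
  edge (0, 0)→(4, 10): d=(4,10) inclusive
  edge (4, 10)→(0, 4): d=(-4,-6) inclusive
    (0,1)@(1, 3): e=[4,2,10] → #
    (1,1)@(3, 3): e=[12,-18,22] → ·
    (0,2)@(1, 5): e=[4,10,2] → #
    (1,2)@(3, 5): e=[12,-10,14] → ·
    (0,3)@(1, 7): e=[4,18,-6] → ·
  covered (2 px):
    · · · ·
    # · · ·
    # · · ·
    · · · ·
    · · · ·
    · · · ·

Final: [[0,1],[0,2]]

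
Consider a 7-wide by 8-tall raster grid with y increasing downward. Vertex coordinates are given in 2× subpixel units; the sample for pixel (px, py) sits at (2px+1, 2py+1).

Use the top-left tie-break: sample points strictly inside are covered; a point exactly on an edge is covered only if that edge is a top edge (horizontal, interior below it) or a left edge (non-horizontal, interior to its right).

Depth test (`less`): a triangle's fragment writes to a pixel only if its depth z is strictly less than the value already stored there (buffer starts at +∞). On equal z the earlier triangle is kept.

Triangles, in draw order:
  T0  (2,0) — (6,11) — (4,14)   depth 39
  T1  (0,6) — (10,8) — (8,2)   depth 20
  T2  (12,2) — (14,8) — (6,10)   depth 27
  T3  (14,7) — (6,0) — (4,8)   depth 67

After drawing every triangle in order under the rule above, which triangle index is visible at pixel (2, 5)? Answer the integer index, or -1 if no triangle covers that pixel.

T0:
  2·area = 34
  edge (2, 0)→(6, 11): d=(4,11) right/bottom  bias=-1
  edge (6, 11)→(4, 14): d=(-2,3) right/bottom  bias=-1
  edge (4, 14)→(2, 0): d=(-2,-14) top-left  bias=+0
    (1,1)@(3, 3): e=[1,25,8] → █
    (2,1)@(5, 3): e=[-21,19,36] → ·
    (1,2)@(3, 5): e=[9,21,4] → █
    (2,2)@(5, 5): e=[-13,15,32] → ·
    (1,3)@(3, 7): e=[17,17,0] → █  [on edge]
    (2,3)@(5, 7): e=[-5,11,28] → ·
    (1,4)@(3, 9): e=[25,13,-4] → ·
    (2,4)@(5, 9): e=[3,7,24] → █
    (3,4)@(7, 9): e=[-19,1,52] → ·
    (2,5)@(5, 11): e=[11,3,20] → █
    (3,5)@(7, 11): e=[-11,-3,48] → ·
    (2,6)@(5, 13): e=[19,-1,16] → ·
  covered (5 px):
    · · · · · · ·
    · █ · · · · ·
    · █ · · · · ·
    · █ · · · · ·
    · · █ · · · ·
    · · █ · · · ·
    · · · · · · ·
    · · · · · · ·
T1:
  2·area = 56  (B↔C swapped to make it positive)
  edge (0, 6)→(8, 2): d=(8,-4) top-left  bias=+0
  edge (8, 2)→(10, 8): d=(2,6) right/bottom  bias=-1
  edge (10, 8)→(0, 6): d=(-10,-2) top-left  bias=+0
    (3,1)@(7, 3): e=[4,8,44] → █
    (4,1)@(9, 3): e=[12,-4,48] → ·
    (1,2)@(3, 5): e=[4,36,16] → █
    (2,2)@(5, 5): e=[12,24,20] → █
    (4,2)@(9, 5): e=[28,0,28] → ·  [on edge]
    (1,3)@(3, 7): e=[20,40,-4] → ·
    (2,3)@(5, 7): e=[28,28,0] → █  [on edge]
    (4,3)@(9, 7): e=[44,4,8] → █
    (5,3)@(11, 7): e=[52,-8,12] → ·
    (2,4)@(5, 9): e=[44,32,-20] → ·
    (3,4)@(7, 9): e=[52,20,-16] → ·
    (4,4)@(9, 9): e=[60,8,-12] → ·
    (5,5)@(11, 11): e=[84,0,-28] → ·  [on edge]
  covered (7 px):
    · · · · · · ·
    · · · █ · · ·
    · █ █ █ · · ·
    · · █ █ █ · ·
    · · · · · · ·
    · · · · · · ·
    · · · · · · ·
    · · · · · · ·
T2:
  2·area = 52
  edge (12, 2)→(14, 8): d=(2,6) right/bottom  bias=-1
  edge (14, 8)→(6, 10): d=(-8,2) right/bottom  bias=-1
  edge (6, 10)→(12, 2): d=(6,-8) top-left  bias=+0
    (5,2)@(11, 5): e=[12,30,10] → █
    (6,2)@(13, 5): e=[0,26,26] → ·  [on edge]
    (4,3)@(9, 7): e=[28,18,6] → █
    (6,3)@(13, 7): e=[4,10,38] → █
    (3,4)@(7, 9): e=[44,6,2] → █
    (5,4)@(11, 9): e=[20,-2,34] → ·
    (6,4)@(13, 9): e=[8,-6,50] → ·
    (3,5)@(7, 11): e=[48,-10,14] → ·
    (4,5)@(9, 11): e=[36,-14,30] → ·
  covered (6 px):
    · · · · · · ·
    · · · · · · ·
    · · · · · █ ·
    · · · · █ █ █
    · · · █ █ · ·
    · · · · · · ·
    · · · · · · ·
    · · · · · · ·
T3:
  2·area = 78  (B↔C swapped to make it positive)
  edge (14, 7)→(4, 8): d=(-10,1) right/bottom  bias=-1
  edge (4, 8)→(6, 0): d=(2,-8) top-left  bias=+0
  edge (6, 0)→(14, 7): d=(8,7) right/bottom  bias=-1
    (3,0)@(7, 1): e=[67,10,1] → █
    (4,0)@(9, 1): e=[65,26,-13] → ·
    (3,1)@(7, 3): e=[47,14,17] → █
    (4,1)@(9, 3): e=[45,30,3] → █
    (5,1)@(11, 3): e=[43,46,-11] → ·
    (2,2)@(5, 5): e=[29,2,47] → █
    (5,2)@(11, 5): e=[23,50,5] → █
    (6,2)@(13, 5): e=[21,66,-9] → ·
    (2,3)@(5, 7): e=[9,6,63] → █
    (6,3)@(13, 7): e=[1,70,7] → █
    (2,4)@(5, 9): e=[-11,10,79] → ·
    (3,4)@(7, 9): e=[-13,26,65] → ·
  covered (12 px):
    · · · █ · · ·
    · · · █ █ · ·
    · · █ █ █ █ ·
    · · █ █ █ █ █
    · · · · · · ·
    · · · · · · ·
    · · · · · · ·
    · · · · · · ·

Z-buffer (winner per pixel, '.' = empty):
  . . . 3 . . .
  . 0 . 1 3 . .
  . 1 1 1 3 2 .
  . 0 1 1 1 2 2
  . . 0 2 2 . .
  . . 0 . . . .
  . . . . . . .
  . . . . . . .

Final: 0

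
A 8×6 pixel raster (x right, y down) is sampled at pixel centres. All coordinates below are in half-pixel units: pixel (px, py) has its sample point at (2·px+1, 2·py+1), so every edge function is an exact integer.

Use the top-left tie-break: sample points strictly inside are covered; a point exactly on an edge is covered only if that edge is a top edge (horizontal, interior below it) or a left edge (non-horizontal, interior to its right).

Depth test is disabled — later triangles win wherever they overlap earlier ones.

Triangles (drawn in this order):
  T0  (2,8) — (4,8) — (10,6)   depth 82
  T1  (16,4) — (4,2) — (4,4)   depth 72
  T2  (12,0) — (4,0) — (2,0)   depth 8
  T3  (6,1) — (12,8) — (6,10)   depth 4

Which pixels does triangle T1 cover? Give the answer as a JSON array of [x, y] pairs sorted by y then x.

T0:
  2·area = 4  (B↔C swapped to make it positive)
  edge (2, 8)→(10, 6): d=(8,-2) top-left  bias=+0
  edge (10, 6)→(4, 8): d=(-6,2) right/bottom  bias=-1
  edge (4, 8)→(2, 8): d=(-2,0) right/bottom  bias=-1
    (6,2)@(13, 5): e=[-2,0,6] → ·  [on edge]
    (3,3)@(7, 7): e=[2,0,2] → ·  [on edge]
    (0,4)@(1, 9): e=[6,0,-2] → ·  [on edge]
  covered (0 px):
    · · · · · · · ·
    · · · · · · · ·
    · · · · · · · ·
    · · · · · · · ·
    · · · · · · · ·
    · · · · · · · ·
T1:
  2·area = 24  (B↔C swapped to make it positive)
  edge (16, 4)→(4, 4): d=(-12,0) right/bottom  bias=-1
  edge (4, 4)→(4, 2): d=(0,-2) top-left  bias=+0
  edge (4, 2)→(16, 4): d=(12,2) right/bottom  bias=-1
    (2,1)@(5, 3): e=[12,2,10] → #
    (3,1)@(7, 3): e=[12,6,6] → #
    (4,1)@(9, 3): e=[12,10,2] → #
    (5,1)@(11, 3): e=[12,14,-2] → ·
    (2,2)@(5, 5): e=[-12,2,34] → ·
    (3,2)@(7, 5): e=[-12,6,30] → ·
    (4,2)@(9, 5): e=[-12,10,26] → ·
  covered (3 px):
    · · · · · · · ·
    · · # # # · · ·
    · · · · · · · ·
    · · · · · · · ·
    · · · · · · · ·
    · · · · · · · ·
T2:
  degenerate (2·area = 0) — covers nothing
T3:
  2·area = 54
  edge (6, 1)→(12, 8): d=(6,7) right/bottom  bias=-1
  edge (12, 8)→(6, 10): d=(-6,2) right/bottom  bias=-1
  edge (6, 10)→(6, 1): d=(0,-9) top-left  bias=+0
    (3,1)@(7, 3): e=[5,40,9] → #
    (4,1)@(9, 3): e=[-9,36,27] → ·
    (3,2)@(7, 5): e=[17,28,9] → #
    (4,2)@(9, 5): e=[3,24,27] → #
    (5,2)@(11, 5): e=[-11,20,45] → ·
    (3,3)@(7, 7): e=[29,16,9] → #
    (5,3)@(11, 7): e=[1,8,45] → #
    (6,3)@(13, 7): e=[-13,4,63] → ·
    (7,3)@(15, 7): e=[-27,0,81] → ·  [on edge]
    (3,4)@(7, 9): e=[41,4,9] → #
    (4,4)@(9, 9): e=[27,0,27] → ·  [on edge]
    (5,4)@(11, 9): e=[13,-4,45] → ·
    (1,5)@(3, 11): e=[81,0,-27] → ·  [on edge]
  covered (7 px):
    · · · · · · · ·
    · · · # · · · ·
    · · · # # · · ·
    · · · # # # · ·
    · · · # · · · ·
    · · · · · · · ·

Result: [[2,1],[3,1],[4,1]]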